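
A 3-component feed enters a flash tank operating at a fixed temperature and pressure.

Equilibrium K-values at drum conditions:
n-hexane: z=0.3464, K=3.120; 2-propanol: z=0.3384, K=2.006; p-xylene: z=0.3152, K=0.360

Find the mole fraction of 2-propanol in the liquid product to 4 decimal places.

Newton–Raphson from ψ = 0.54:
  ψ = 0.5400: g = 0.25473, g' = -0.7837 → ψ = 0.8650
  ψ = 0.8650: g = -0.01074, g' = -0.9397 → ψ = 0.8536
  ψ = 0.8536: g = -0.00009, g' = -0.9235 → ψ = 0.8535
Converged at ψ = 0.8535.
Compositions from xᵢ = zᵢ/(1+ψ(Kᵢ−1)), yᵢ = Kᵢxᵢ:
  n-hexane: x = 0.1233, y = 0.3847
  2-propanol: x = 0.1821, y = 0.3652
  p-xylene: x = 0.6946, y = 0.2501

x_2-propanol = 0.1821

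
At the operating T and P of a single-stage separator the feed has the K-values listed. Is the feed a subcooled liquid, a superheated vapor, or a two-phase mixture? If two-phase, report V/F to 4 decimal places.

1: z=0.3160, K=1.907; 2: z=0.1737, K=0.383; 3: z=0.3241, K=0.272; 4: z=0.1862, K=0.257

subcooled liquid

ΣzᵢKᵢ = 0.8051; Σzᵢ/Kᵢ = 2.5353.
Since ΣzᵢKᵢ < 1 the mixture is below its bubble point — single liquid phase.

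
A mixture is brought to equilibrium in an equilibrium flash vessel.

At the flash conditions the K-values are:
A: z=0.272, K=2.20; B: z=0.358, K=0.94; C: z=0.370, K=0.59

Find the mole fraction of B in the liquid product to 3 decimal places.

Rachford–Rice: g(V/F) = Σ zᵢ(Kᵢ−1)/(1+V/F(Kᵢ−1)) = 0.
g(0) = ΣzᵢKᵢ − 1 = 0.153 and g(1) = 1 − Σzᵢ/Kᵢ = -0.132, so a root lies in (0, 1).
Newton iteration, V/F⁰ = 0.5:
  V/F = 0.500: g = -0.0090, g' = -0.253 → V/F = 0.465
Converged at V/F = 0.465.
Compositions from xᵢ = zᵢ/(1+V/F(Kᵢ−1)), yᵢ = Kᵢxᵢ:
  A: x = 0.175, y = 0.384
  B: x = 0.368, y = 0.346
  C: x = 0.457, y = 0.270

x_B = 0.368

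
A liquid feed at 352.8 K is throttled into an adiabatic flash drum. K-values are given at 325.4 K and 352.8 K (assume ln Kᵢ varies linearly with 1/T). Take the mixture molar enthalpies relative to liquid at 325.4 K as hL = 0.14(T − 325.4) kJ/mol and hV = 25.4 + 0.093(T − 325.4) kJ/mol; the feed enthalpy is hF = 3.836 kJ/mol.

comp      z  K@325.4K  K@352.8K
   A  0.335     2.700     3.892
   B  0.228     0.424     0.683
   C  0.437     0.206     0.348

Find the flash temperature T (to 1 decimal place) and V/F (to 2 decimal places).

T = 329.9 K, V/F = 0.13

Adiabatic flash: solve Rachford–Rice at each trial T, then check hF = ψ·hV(T) + (1−ψ)·hL(T).
  T = 325.4 K: K = (2.700, 0.424, 0.206), RR gives ψ = 0.074, H_out = 1.881 kJ/mol
  T = 352.8 K: K = (3.892, 0.683, 0.348), RR gives ψ = 0.381, H_out = 13.014 kJ/mol
  T = 339.1 K: K = (3.266, 0.543, 0.271), RR gives ψ = 0.230, H_out = 7.604 kJ/mol
  T = 332.2 K: K = (2.973, 0.481, 0.237), RR gives ψ = 0.154, H_out = 4.819 kJ/mol
  T = 328.8 K: K = (2.835, 0.452, 0.221), RR gives ψ = 0.115, H_out = 3.382 kJ/mol
  T = 330.5 K: K = (2.903, 0.466, 0.229), RR gives ψ = 0.135, H_out = 4.107 kJ/mol
Linear interpolation between T = 328.8 (H_out = 3.382) and T = 330.5 (H_out = 4.107) on hF = 3.836 gives T ≈ 329.9 K, at which ψ = 0.13.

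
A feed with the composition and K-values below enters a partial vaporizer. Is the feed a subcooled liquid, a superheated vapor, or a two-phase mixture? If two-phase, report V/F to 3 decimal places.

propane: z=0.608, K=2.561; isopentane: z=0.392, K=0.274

two-phase, V/F = 0.586

ΣzᵢKᵢ = 1.664; Σzᵢ/Kᵢ = 1.668.
Both exceed 1, so a two-phase solution exists.
Newton–Raphson from ψ = 0.5:
  ψ = 0.500: g = 0.0863, g' = -0.977 → ψ = 0.588
  ψ = 0.588: g = -0.0021, g' = -1.032 → ψ = 0.586
Converged at ψ = 0.586.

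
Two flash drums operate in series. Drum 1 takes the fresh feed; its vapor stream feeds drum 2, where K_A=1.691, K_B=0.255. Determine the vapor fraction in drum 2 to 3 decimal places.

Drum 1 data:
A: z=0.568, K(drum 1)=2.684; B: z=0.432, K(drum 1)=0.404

Drum 1:
Newton iteration, ψ₁⁰ = 0.51:
  ψ₁ = 0.510: g = 0.1447, g' = -0.783 → ψ₁ = 0.695
  ψ₁ = 0.695: g = 0.0014, g' = -0.789 → ψ₁ = 0.696
Converged at ψ₁ = 0.696.
Drum-1 compositions:
  A: x = 0.261, y = 0.702
  B: x = 0.739, y = 0.298
Drum-2 feed = drum-1 vapor: z₂ = (0.7016, 0.2984).
Drum 2:
Newton–Raphson from ψ₂ = 0.5:
  ψ₂ = 0.500: g = 0.0061, g' = -0.606 → ψ₂ = 0.510
Converged at ψ₂ = 0.510.
  A: x = 0.519, y = 0.877
  B: x = 0.481, y = 0.123

V/F (drum 2) = 0.510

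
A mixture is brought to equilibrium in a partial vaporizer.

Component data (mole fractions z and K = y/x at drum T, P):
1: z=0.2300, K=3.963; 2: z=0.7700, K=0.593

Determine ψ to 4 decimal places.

ψ = 0.3052

Material balance + equilibrium reduce to Σ zᵢ(Kᵢ−1)/(1+ψ(Kᵢ−1)) = 0.
Check two-phase: ΣzᵢKᵢ = 1.3681 > 1 and Σzᵢ/Kᵢ = 1.3565 > 1, so g(0) = 0.3681 > 0 and g(1) = -0.3565 < 0.
Binary case is linear: z₁(K₁−1)(1+ψ(K₂−1)) + z₂(K₂−1)(1+ψ(K₁−1)) = 0
⇒ ψ = [z₁(K₁−1)+z₂(K₂−1)] / [−(K₁−1)(K₂−1)] = 0.36810/1.20594 = 0.3052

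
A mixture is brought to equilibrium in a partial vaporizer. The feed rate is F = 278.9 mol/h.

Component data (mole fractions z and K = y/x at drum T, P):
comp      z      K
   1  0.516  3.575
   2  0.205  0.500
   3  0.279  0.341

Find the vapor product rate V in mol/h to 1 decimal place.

V = 188.1 mol/h

Newton–Raphson from ψ = 0.6:
  ψ = 0.600: g = 0.0716, g' = -0.964 → ψ = 0.674
Converged at ψ = 0.674.
Then V = ψ·F = 0.6743·278.9 = 188.1 mol/h and L = F − V = 90.8 mol/h.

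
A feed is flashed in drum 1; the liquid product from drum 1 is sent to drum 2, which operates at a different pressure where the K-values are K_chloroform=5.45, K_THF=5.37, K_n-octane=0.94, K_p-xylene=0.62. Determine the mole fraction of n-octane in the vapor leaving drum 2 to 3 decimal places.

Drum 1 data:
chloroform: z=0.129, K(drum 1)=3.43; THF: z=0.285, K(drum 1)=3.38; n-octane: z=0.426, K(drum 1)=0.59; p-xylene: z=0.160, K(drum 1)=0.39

Drum 1:
Material balance + equilibrium reduce to Σ zᵢ(Kᵢ−1)/(1+ψ₁(Kᵢ−1)) = 0.
g(0) = ΣzᵢKᵢ − 1 = 0.720 and g(1) = 1 − Σzᵢ/Kᵢ = -0.254, so a root lies in (0, 1).
Iterate (Newton) starting at ψ₁ = 0.47:
  ψ₁ = 0.470: g = 0.1133, g' = -0.753 → ψ₁ = 0.621
  ψ₁ = 0.621: g = 0.0075, g' = -0.667 → ψ₁ = 0.632
Converged at ψ₁ = 0.632.
Drum-1 compositions:
  chloroform: x = 0.051, y = 0.175
  THF: x = 0.114, y = 0.385
  n-octane: x = 0.575, y = 0.339
  p-xylene: x = 0.260, y = 0.102
Drum-2 feed = drum-1 liquid: z₂ = (0.0509, 0.1138, 0.5749, 0.2603).
Drum 2:
Newton–Raphson from ψ₂ = 0.56:
  ψ₂ = 0.560: g = 0.0478, g' = -0.328 → ψ₂ = 0.705
  ψ₂ = 0.705: g = 0.0054, g' = -0.262 → ψ₂ = 0.726
Converged at ψ₂ = 0.726.
  chloroform: x = 0.012, y = 0.066
  THF: x = 0.027, y = 0.146
  n-octane: x = 0.601, y = 0.565
  p-xylene: x = 0.360, y = 0.223

y_n-octane (drum 2) = 0.565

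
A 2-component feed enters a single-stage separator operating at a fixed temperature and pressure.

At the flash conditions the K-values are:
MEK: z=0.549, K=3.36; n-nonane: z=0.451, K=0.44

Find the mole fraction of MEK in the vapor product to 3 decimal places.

y_MEK = 0.644

Material balance + equilibrium reduce to Σ zᵢ(Kᵢ−1)/(1+ψ(Kᵢ−1)) = 0.
g(0) = ΣzᵢKᵢ − 1 = 1.043 and g(1) = 1 − Σzᵢ/Kᵢ = -0.188, so a root lies in (0, 1).
Binary case is linear: z₁(K₁−1)(1+ψ(K₂−1)) + z₂(K₂−1)(1+ψ(K₁−1)) = 0
⇒ ψ = [z₁(K₁−1)+z₂(K₂−1)] / [−(K₁−1)(K₂−1)] = 1.0431/1.3216 = 0.789
Compositions from xᵢ = zᵢ/(1+ψ(Kᵢ−1)), yᵢ = Kᵢxᵢ:
  MEK: x = 0.192, y = 0.644
  n-nonane: x = 0.808, y = 0.356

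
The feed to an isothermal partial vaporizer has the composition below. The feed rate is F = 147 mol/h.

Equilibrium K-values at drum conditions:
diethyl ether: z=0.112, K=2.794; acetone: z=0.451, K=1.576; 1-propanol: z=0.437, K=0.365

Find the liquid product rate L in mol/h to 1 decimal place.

L = 100.3 mol/h

Rachford–Rice: g(ψ) = Σ zᵢ(Kᵢ−1)/(1+ψ(Kᵢ−1)) = 0.
Feasibility: ΣzᵢKᵢ = 1.183, Σzᵢ/Kᵢ = 1.524 — both > 1, two phases present.
Iterate (Newton) starting at ψ = 0.47:
  ψ = 0.470: g = -0.0821, g' = -0.557 → ψ = 0.323
  ψ = 0.323: g = -0.0026, g' = -0.530 → ψ = 0.318
Converged at ψ = 0.318.
Then V = ψ·F = 0.3176·147 = 46.7 mol/h and L = F − V = 100.3 mol/h.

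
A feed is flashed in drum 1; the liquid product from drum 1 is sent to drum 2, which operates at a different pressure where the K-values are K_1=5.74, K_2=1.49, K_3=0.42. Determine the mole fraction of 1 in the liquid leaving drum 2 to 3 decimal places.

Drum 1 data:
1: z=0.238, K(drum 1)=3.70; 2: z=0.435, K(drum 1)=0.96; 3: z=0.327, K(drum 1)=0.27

x_1 (drum 2) = 0.037

Drum 1:
Material balance + equilibrium reduce to Σ zᵢ(Kᵢ−1)/(1+ψ₁(Kᵢ−1)) = 0.
g(0) = ΣzᵢKᵢ − 1 = 0.386 and g(1) = 1 − Σzᵢ/Kᵢ = -0.729, so a root lies in (0, 1).
Newton–Raphson from ψ₁ = 0.5:
  ψ₁ = 0.500: g = -0.1202, g' = -0.747 → ψ₁ = 0.339
  ψ₁ = 0.339: g = 0.0006, g' = -0.781 → ψ₁ = 0.340
Converged at ψ₁ = 0.340.
Drum-1 compositions:
  1: x = 0.124, y = 0.459
  2: x = 0.441, y = 0.423
  3: x = 0.435, y = 0.117
Drum-2 feed = drum-1 liquid: z₂ = (0.1241, 0.4410, 0.4349).
Drum 2:
Newton–Raphson from ψ₂ = 0.63:
  ψ₂ = 0.630: g = -0.0848, g' = -0.601 → ψ₂ = 0.489
  ψ₂ = 0.489: g = -0.0004, g' = -0.607 → ψ₂ = 0.488
Converged at ψ₂ = 0.488.
  1: x = 0.037, y = 0.215
  2: x = 0.356, y = 0.530
  3: x = 0.607, y = 0.255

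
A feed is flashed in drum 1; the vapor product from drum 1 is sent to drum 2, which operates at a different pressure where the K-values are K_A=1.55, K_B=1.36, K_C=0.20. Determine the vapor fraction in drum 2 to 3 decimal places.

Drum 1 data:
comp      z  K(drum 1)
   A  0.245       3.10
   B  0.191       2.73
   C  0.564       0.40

V/F (drum 2) = 0.215

Drum 1:
Let ψ₁ = V/F and solve Σ zᵢ(Kᵢ−1)/(1+ψ₁(Kᵢ−1)) = 0.
g(0) = ΣzᵢKᵢ − 1 = 0.507 and g(1) = 1 − Σzᵢ/Kᵢ = -0.559, so a root lies in (0, 1).
Newton iteration, ψ₁⁰ = 0.5:
  ψ₁ = 0.500: g = -0.0553, g' = -0.836 → ψ₁ = 0.434
Converged at ψ₁ = 0.434.
Drum-1 compositions:
  A: x = 0.128, y = 0.397
  B: x = 0.109, y = 0.298
  C: x = 0.763, y = 0.305
Drum-2 feed = drum-1 vapor: z₂ = (0.3972, 0.2977, 0.3051).
Drum 2:
Material balance + equilibrium reduce to Σ zᵢ(Kᵢ−1)/(1+ψ₂(Kᵢ−1)) = 0.
Check two-phase: ΣzᵢKᵢ = 1.082 > 1 and Σzᵢ/Kᵢ = 2.001 > 1, so g(0) = 0.082 > 0 and g(1) = -1.001 < 0.
Iterate (Newton) starting at ψ₂ = 0.5:
  ψ₂ = 0.500: g = -0.1447, g' = -0.644 → ψ₂ = 0.275
  ψ₂ = 0.275: g = -0.0258, g' = -0.444 → ψ₂ = 0.217
  ψ₂ = 0.217: g = -0.0009, g' = -0.415 → ψ₂ = 0.215
Converged at ψ₂ = 0.215.
  A: x = 0.355, y = 0.551
  B: x = 0.276, y = 0.376
  C: x = 0.369, y = 0.074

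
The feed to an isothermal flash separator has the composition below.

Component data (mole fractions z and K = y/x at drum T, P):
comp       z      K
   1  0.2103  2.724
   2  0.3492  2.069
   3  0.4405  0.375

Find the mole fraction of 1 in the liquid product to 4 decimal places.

x_1 = 0.1077

Rachford–Rice: g(V/F) = Σ zᵢ(Kᵢ−1)/(1+V/F(Kᵢ−1)) = 0.
g(0) = ΣzᵢKᵢ − 1 = 0.4605 and g(1) = 1 − Σzᵢ/Kᵢ = -0.4206, so a root lies in (0, 1).
Iterate (Newton) starting at V/F = 0.5:
  V/F = 0.5000: g = 0.03753, g' = -0.7138 → V/F = 0.5526
  V/F = 0.5526: g = -0.00021, g' = -0.7232 → V/F = 0.5523
Converged at V/F = 0.5523.
Compositions from xᵢ = zᵢ/(1+V/F(Kᵢ−1)), yᵢ = Kᵢxᵢ:
  1: x = 0.1077, y = 0.2934
  2: x = 0.2196, y = 0.4543
  3: x = 0.6727, y = 0.2523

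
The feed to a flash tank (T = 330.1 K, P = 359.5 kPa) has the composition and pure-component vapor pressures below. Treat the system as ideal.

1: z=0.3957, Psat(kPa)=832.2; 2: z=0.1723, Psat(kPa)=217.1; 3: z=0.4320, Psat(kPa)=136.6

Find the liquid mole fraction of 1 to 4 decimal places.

Raoult's law: Kᵢ = Pᵢˢᵃᵗ/P = Pᵢˢᵃᵗ/359.5.
  K_1 = 832.2/359.5 = 2.314882, K_2 = 217.1/359.5 = 0.603894, K_3 = 136.6/359.5 = 0.379972
Iterate (Newton) starting at ψ = 0.5:
  ψ = 0.5000: g = -0.15939, g' = -0.6399 → ψ = 0.2509
  ψ = 0.2509: g = -0.00176, g' = -0.6530 → ψ = 0.2482
Converged at ψ = 0.2482.
Compositions from xᵢ = zᵢ/(1+ψ(Kᵢ−1)), yᵢ = Kᵢxᵢ:
  1: x = 0.2983, y = 0.6906
  2: x = 0.1911, y = 0.1154
  3: x = 0.5106, y = 0.1940

x_1 = 0.2983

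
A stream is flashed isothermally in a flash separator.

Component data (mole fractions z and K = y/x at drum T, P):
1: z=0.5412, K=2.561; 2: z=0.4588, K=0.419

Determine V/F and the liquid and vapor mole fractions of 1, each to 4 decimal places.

Material balance + equilibrium reduce to Σ zᵢ(Kᵢ−1)/(1+V/F(Kᵢ−1)) = 0.
Check two-phase: ΣzᵢKᵢ = 1.5783 > 1 and Σzᵢ/Kᵢ = 1.3063 > 1, so g(0) = 0.5783 > 0 and g(1) = -0.3063 < 0.
Binary case is linear: z₁(K₁−1)(1+V/F(K₂−1)) + z₂(K₂−1)(1+V/F(K₁−1)) = 0
⇒ V/F = [z₁(K₁−1)+z₂(K₂−1)] / [−(K₁−1)(K₂−1)] = 0.57825/0.90694 = 0.6376
Compositions from xᵢ = zᵢ/(1+V/F(Kᵢ−1)), yᵢ = Kᵢxᵢ:
  1: x = 0.2712, y = 0.6947
  2: x = 0.7288, y = 0.3053

V/F = 0.6376, x_1 = 0.2712, y_1 = 0.6947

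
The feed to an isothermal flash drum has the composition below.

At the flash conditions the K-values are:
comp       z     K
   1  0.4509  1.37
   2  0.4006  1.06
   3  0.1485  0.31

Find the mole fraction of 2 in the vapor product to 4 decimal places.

y_2 = 0.4114

Let β = V/F and solve Σ zᵢ(Kᵢ−1)/(1+β(Kᵢ−1)) = 0.
g(0) = ΣzᵢKᵢ − 1 = 0.0884 and g(1) = 1 − Σzᵢ/Kᵢ = -0.1861, so a root lies in (0, 1).
Iterate (Newton) starting at β = 0.5:
  β = 0.5000: g = 0.00769, g' = -0.2101 → β = 0.5366
  β = 0.5366: g = -0.00022, g' = -0.2226 → β = 0.5356
Converged at β = 0.5356.
Compositions from xᵢ = zᵢ/(1+β(Kᵢ−1)), yᵢ = Kᵢxᵢ:
  1: x = 0.3763, y = 0.5156
  2: x = 0.3881, y = 0.4114
  3: x = 0.2355, y = 0.0730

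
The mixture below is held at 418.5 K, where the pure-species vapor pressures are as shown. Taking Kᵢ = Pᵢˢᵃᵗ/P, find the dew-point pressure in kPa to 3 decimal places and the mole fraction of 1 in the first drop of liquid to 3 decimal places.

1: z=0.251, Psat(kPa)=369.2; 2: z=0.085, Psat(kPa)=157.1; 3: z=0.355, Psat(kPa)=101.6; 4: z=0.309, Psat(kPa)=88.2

Pdew = 121.678 kPa, x_1 = 0.083

At the dew point ψ → 1, so Σzᵢ/Kᵢ = 1 with Kᵢ = Pᵢˢᵃᵗ/P ⇒ 1/P = Σzᵢ/Pᵢˢᵃᵗ.
1/P = 0.251/369.2 + 0.085/157.1 + 0.355/101.6 + 0.309/88.2 = 0.008218 ⇒ P = 121.678 kPa
xᵢ = zᵢP/Pᵢˢᵃᵗ ⇒ x_1 = 0.251·121.678/369.2 = 0.083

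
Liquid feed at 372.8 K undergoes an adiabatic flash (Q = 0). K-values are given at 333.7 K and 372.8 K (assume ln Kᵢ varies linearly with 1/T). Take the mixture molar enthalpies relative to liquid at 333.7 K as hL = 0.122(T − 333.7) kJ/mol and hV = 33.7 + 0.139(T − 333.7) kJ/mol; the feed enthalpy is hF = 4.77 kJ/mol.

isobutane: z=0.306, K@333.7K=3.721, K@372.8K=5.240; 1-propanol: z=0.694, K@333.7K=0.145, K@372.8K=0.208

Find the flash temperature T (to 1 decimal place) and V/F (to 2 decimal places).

Adiabatic flash: solve Rachford–Rice at each trial T, then check hF = ψ·hV(T) + (1−ψ)·hL(T).
  T = 333.7 K: K = (3.721, 0.145), RR gives ψ = 0.103, H_out = 3.466 kJ/mol
  T = 372.8 K: K = (5.240, 0.208), RR gives ψ = 0.223, H_out = 12.423 kJ/mol
  T = 353.2 K: K = (4.456, 0.175), RR gives ψ = 0.170, H_out = 8.172 kJ/mol
  T = 343.4 K: K = (4.080, 0.160), RR gives ψ = 0.139, H_out = 5.887 kJ/mol
  T = 338.5 K: K = (3.897, 0.152), RR gives ψ = 0.121, H_out = 4.687 kJ/mol
  T = 340.9 K: K = (3.987, 0.156), RR gives ψ = 0.130, H_out = 5.281 kJ/mol
Linear interpolation between T = 338.5 (H_out = 4.687) and T = 340.9 (H_out = 5.281) on hF = 4.77 gives T ≈ 338.8 K, at which ψ = 0.12.

T = 338.8 K, V/F = 0.12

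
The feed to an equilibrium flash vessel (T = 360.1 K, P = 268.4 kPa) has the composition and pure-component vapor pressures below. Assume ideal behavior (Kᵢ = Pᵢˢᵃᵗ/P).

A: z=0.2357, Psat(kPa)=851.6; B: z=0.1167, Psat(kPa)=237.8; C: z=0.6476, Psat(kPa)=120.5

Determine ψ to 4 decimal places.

ψ = 0.1316

Raoult's law: Kᵢ = Pᵢˢᵃᵗ/P = Pᵢˢᵃᵗ/268.4.
  K_A = 851.6/268.4 = 3.172876, K_B = 237.8/268.4 = 0.885991, K_C = 120.5/268.4 = 0.448957
Rachford–Rice: g(ψ) = Σ zᵢ(Kᵢ−1)/(1+ψ(Kᵢ−1)) = 0.
Check two-phase: ΣzᵢKᵢ = 1.1420 > 1 and Σzᵢ/Kᵢ = 1.6485 > 1, so g(0) = 0.1420 > 0 and g(1) = -0.6485 < 0.
Newton–Raphson from ψ = 0.5:
  ψ = 0.5000: g = -0.26121, g' = -0.6320 → ψ = 0.0867
  ψ = 0.0867: g = 0.04278, g' = -1.0064 → ψ = 0.1292
  ψ = 0.1292: g = 0.00218, g' = -0.9080 → ψ = 0.1316
Converged at ψ = 0.1316.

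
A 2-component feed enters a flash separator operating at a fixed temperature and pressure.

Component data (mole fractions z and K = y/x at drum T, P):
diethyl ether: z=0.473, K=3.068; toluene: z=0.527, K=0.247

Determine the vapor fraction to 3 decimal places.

ψ = 0.373

Let ψ = V/F and solve Σ zᵢ(Kᵢ−1)/(1+ψ(Kᵢ−1)) = 0.
Feasibility: ΣzᵢKᵢ = 1.581, Σzᵢ/Kᵢ = 2.288 — both > 1, two phases present.
Binary case is linear: z₁(K₁−1)(1+ψ(K₂−1)) + z₂(K₂−1)(1+ψ(K₁−1)) = 0
⇒ ψ = [z₁(K₁−1)+z₂(K₂−1)] / [−(K₁−1)(K₂−1)] = 0.5813/1.5572 = 0.373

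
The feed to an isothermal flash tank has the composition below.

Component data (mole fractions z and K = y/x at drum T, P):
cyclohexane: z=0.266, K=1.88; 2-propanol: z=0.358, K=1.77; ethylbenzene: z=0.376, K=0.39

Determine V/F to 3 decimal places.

V/F = 0.562

Newton iteration, V/F⁰ = 0.5:
  V/F = 0.500: g = 0.0316, g' = -0.500 → V/F = 0.563
  V/F = 0.563: g = -0.0006, g' = -0.520 → V/F = 0.562
Converged at V/F = 0.562.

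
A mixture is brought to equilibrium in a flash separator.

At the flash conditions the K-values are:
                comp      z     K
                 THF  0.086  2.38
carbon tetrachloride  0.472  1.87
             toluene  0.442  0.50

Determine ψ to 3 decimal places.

Let ψ = V/F and solve Σ zᵢ(Kᵢ−1)/(1+ψ(Kᵢ−1)) = 0.
g(0) = ΣzᵢKᵢ − 1 = 0.308 and g(1) = 1 − Σzᵢ/Kᵢ = -0.173, so a root lies in (0, 1).
Iterate (Newton) starting at ψ = 0.62:
  ψ = 0.620: g = 0.0104, g' = -0.430 → ψ = 0.644
Converged at ψ = 0.644.

ψ = 0.644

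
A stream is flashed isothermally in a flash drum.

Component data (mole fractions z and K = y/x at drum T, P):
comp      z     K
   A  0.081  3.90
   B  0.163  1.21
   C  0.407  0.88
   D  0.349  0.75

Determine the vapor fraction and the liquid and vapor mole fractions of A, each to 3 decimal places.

ψ = 0.359, x_A = 0.040, y_A = 0.155

Newton–Raphson from ψ = 0.5:
  ψ = 0.500: g = -0.0248, g' = -0.154 → ψ = 0.339
  ψ = 0.339: g = 0.0041, g' = -0.212 → ψ = 0.359
Converged at ψ = 0.359.
Compositions from xᵢ = zᵢ/(1+ψ(Kᵢ−1)), yᵢ = Kᵢxᵢ:
  A: x = 0.040, y = 0.155
  B: x = 0.152, y = 0.183
  C: x = 0.425, y = 0.374
  D: x = 0.383, y = 0.288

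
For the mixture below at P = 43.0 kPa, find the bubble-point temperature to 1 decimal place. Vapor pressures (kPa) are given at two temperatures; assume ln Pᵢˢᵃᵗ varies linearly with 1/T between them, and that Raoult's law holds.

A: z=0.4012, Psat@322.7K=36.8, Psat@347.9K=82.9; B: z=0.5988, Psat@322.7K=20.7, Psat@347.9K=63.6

T = 334.3 K

Bubble-point temperature: ΣzᵢPᵢˢᵃᵗ(T) = P. Interpolate ln Pᵢˢᵃᵗ = aᵢ + bᵢ/T.
  T = 322.7 K: ΣzᵢPᵢˢᵃᵗ = 27.16 kPa
  T = 347.9 K: ΣzᵢPᵢˢᵃᵗ = 71.34 kPa
  T = 335.3 K: ΣzᵢPᵢˢᵃᵗ = 44.69 kPa
  T = 329.0 K: ΣzᵢPᵢˢᵃᵗ = 34.98 kPa
  T = 332.1 K: ΣzᵢPᵢˢᵃᵗ = 39.50 kPa
  T = 333.7 K: ΣzᵢPᵢˢᵃᵗ = 42.02 kPa
Interpolating between 333.7 K and 335.3 K gives T ≈ 334.3 K.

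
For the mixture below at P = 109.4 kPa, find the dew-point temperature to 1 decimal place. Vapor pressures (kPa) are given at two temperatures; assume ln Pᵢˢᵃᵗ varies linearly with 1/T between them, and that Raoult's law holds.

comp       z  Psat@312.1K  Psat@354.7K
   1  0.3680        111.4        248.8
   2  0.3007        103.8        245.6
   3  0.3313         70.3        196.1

Dew-point temperature: Σzᵢ·P/Pᵢˢᵃᵗ(T) = 1. Interpolate ln Pᵢˢᵃᵗ = aᵢ + bᵢ/T.
  T = 312.1 K: ΣzᵢP/Pᵢˢᵃᵗ = 1.1939
  T = 354.7 K: ΣzᵢP/Pᵢˢᵃᵗ = 0.4806
  T = 333.4 K: ΣzᵢP/Pᵢˢᵃᵗ = 0.7349
  T = 322.8 K: ΣzᵢP/Pᵢˢᵃᵗ = 0.9278
  T = 317.5 K: ΣzᵢP/Pᵢˢᵃᵗ = 1.0489
  T = 320.1 K: ΣzᵢP/Pᵢˢᵃᵗ = 0.9871
  T = 318.8 K: ΣzᵢP/Pᵢˢᵃᵗ = 1.0174
Interpolating between 318.8 K and 320.1 K gives T ≈ 319.5 K.

T = 319.5 K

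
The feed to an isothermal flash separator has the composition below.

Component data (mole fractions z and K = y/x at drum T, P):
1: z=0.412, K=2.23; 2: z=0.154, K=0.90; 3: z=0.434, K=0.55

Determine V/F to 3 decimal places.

Material balance + equilibrium reduce to Σ zᵢ(Kᵢ−1)/(1+V/F(Kᵢ−1)) = 0.
g(0) = ΣzᵢKᵢ − 1 = 0.296 and g(1) = 1 − Σzᵢ/Kᵢ = -0.145, so a root lies in (0, 1).
Newton iteration, V/F⁰ = 0.45:
  V/F = 0.450: g = 0.0652, g' = -0.398 → V/F = 0.614
  V/F = 0.614: g = 0.0025, g' = -0.372 → V/F = 0.621
Converged at V/F = 0.621.

V/F = 0.621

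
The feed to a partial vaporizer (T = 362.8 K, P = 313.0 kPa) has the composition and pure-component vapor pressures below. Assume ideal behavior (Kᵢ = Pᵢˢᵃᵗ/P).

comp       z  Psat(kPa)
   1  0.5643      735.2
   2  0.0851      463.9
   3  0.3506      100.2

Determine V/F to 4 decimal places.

V/F = 0.6617

Raoult's law: Kᵢ = Pᵢˢᵃᵗ/P = Pᵢˢᵃᵗ/313.0.
  K_1 = 735.2/313.0 = 2.348882, K_2 = 463.9/313.0 = 1.482109, K_3 = 100.2/313.0 = 0.320128
Rachford–Rice: g(V/F) = Σ zᵢ(Kᵢ−1)/(1+V/F(Kᵢ−1)) = 0.
Feasibility: ΣzᵢKᵢ = 1.5638, Σzᵢ/Kᵢ = 1.3928 — both > 1, two phases present.
Iterate (Newton) starting at V/F = 0.5:
  V/F = 0.5000: g = 0.12652, g' = -0.7510 → V/F = 0.6685
  V/F = 0.6685: g = -0.00565, g' = -0.8398 → V/F = 0.6617
Converged at V/F = 0.6617.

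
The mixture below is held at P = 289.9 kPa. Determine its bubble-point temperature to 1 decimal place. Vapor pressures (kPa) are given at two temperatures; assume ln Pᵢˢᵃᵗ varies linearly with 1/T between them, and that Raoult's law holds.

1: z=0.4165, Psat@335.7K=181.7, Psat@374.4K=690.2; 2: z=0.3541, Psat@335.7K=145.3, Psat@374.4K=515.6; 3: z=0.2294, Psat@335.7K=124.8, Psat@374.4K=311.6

Bubble-point temperature: ΣzᵢPᵢˢᵃᵗ(T) = P. Interpolate ln Pᵢˢᵃᵗ = aᵢ + bᵢ/T.
  T = 335.7 K: ΣzᵢPᵢˢᵃᵗ = 155.76 kPa
  T = 374.4 K: ΣzᵢPᵢˢᵃᵗ = 541.52 kPa
  T = 355.0 K: ΣzᵢPᵢˢᵃᵗ = 299.18 kPa
  T = 345.4 K: ΣzᵢPᵢˢᵃᵗ = 218.05 kPa
  T = 350.2 K: ΣzᵢPᵢˢᵃᵗ = 255.92 kPa
  T = 352.6 K: ΣzᵢPᵢˢᵃᵗ = 276.84 kPa
Interpolating between 352.6 K and 355.0 K gives T ≈ 354.0 K.

T = 354.0 K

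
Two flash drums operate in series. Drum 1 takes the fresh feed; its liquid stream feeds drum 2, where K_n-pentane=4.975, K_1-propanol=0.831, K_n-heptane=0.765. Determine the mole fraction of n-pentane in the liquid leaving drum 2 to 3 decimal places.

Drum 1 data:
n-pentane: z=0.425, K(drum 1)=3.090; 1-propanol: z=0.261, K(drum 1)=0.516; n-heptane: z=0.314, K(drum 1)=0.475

Drum 1:
Iterate (Newton) starting at ψ₁ = 0.5:
  ψ₁ = 0.500: g = 0.0442, g' = -0.709 → ψ₁ = 0.562
  ψ₁ = 0.562: g = 0.0009, g' = -0.682 → ψ₁ = 0.564
Converged at ψ₁ = 0.564.
Drum-1 compositions:
  n-pentane: x = 0.195, y = 0.603
  1-propanol: x = 0.359, y = 0.185
  n-heptane: x = 0.446, y = 0.212
Drum-2 feed = drum-1 liquid: z₂ = (0.1951, 0.3589, 0.4460).
Drum 2:
Let ψ₂ = V/F and solve Σ zᵢ(Kᵢ−1)/(1+ψ₂(Kᵢ−1)) = 0.
g(0) = ΣzᵢKᵢ − 1 = 0.610 and g(1) = 1 − Σzᵢ/Kᵢ = -0.054, so a root lies in (0, 1).
Iterate (Newton) starting at ψ₂ = 0.59:
  ψ₂ = 0.590: g = 0.0428, g' = -0.321 → ψ₂ = 0.723
  ψ₂ = 0.723: g = 0.0048, g' = -0.254 → ψ₂ = 0.742
Converged at ψ₂ = 0.742.
  n-pentane: x = 0.049, y = 0.246
  1-propanol: x = 0.410, y = 0.341
  n-heptane: x = 0.540, y = 0.413

x_n-pentane (drum 2) = 0.049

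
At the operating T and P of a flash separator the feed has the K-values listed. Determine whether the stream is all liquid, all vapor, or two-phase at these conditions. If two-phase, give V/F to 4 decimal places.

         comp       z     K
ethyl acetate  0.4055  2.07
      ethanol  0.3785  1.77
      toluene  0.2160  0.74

all vapor

ΣzᵢKᵢ = 1.6692; Σzᵢ/Kᵢ = 0.7016.
Since Σzᵢ/Kᵢ < 1 the mixture is above its dew point — single vapor phase.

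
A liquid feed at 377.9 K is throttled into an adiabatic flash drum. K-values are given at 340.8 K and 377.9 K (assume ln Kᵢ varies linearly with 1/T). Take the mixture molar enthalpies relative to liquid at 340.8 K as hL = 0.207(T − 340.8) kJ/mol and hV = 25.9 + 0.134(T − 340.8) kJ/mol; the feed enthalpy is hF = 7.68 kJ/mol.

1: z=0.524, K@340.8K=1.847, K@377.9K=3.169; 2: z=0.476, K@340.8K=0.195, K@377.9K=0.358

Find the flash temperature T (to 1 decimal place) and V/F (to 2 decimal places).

T = 348.7 K, V/F = 0.24

Adiabatic flash: solve Rachford–Rice at each trial T, then check hF = ψ·hV(T) + (1−ψ)·hL(T).
  T = 340.8 K: K = (1.847, 0.195), RR gives ψ = 0.089, H_out = 2.304 kJ/mol
  T = 377.9 K: K = (3.169, 0.358), RR gives ψ = 0.597, H_out = 21.519 kJ/mol
  T = 359.4 K: K = (2.455, 0.269), RR gives ψ = 0.389, H_out = 13.405 kJ/mol
  T = 350.1 K: K = (2.137, 0.230), RR gives ψ = 0.262, H_out = 8.531 kJ/mol
  T = 345.5 K: K = (1.990, 0.212), RR gives ψ = 0.184, H_out = 5.688 kJ/mol
  T = 347.8 K: K = (2.063, 0.221), RR gives ψ = 0.225, H_out = 7.157 kJ/mol
Linear interpolation between T = 347.8 (H_out = 7.157) and T = 350.1 (H_out = 8.531) on hF = 7.68 gives T ≈ 348.7 K, at which ψ = 0.24.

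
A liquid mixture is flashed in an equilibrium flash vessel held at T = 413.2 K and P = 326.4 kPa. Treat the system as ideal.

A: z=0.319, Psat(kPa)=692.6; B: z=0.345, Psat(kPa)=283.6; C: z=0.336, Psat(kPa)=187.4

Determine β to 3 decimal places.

β = 0.497

Raoult's law: Kᵢ = Pᵢˢᵃᵗ/P = Pᵢˢᵃᵗ/326.4.
  K_A = 692.6/326.4 = 2.12194, K_B = 283.6/326.4 = 0.86887, K_C = 187.4/326.4 = 0.57414
Material balance + equilibrium reduce to Σ zᵢ(Kᵢ−1)/(1+β(Kᵢ−1)) = 0.
Check two-phase: ΣzᵢKᵢ = 1.170 > 1 and Σzᵢ/Kᵢ = 1.133 > 1, so g(0) = 0.170 > 0 and g(1) = -0.133 < 0.
Newton–Raphson from β = 0.7:
  β = 0.700: g = -0.0532, g' = -0.257 → β = 0.493
  β = 0.493: g = 0.0010, g' = -0.271 → β = 0.497
Converged at β = 0.497.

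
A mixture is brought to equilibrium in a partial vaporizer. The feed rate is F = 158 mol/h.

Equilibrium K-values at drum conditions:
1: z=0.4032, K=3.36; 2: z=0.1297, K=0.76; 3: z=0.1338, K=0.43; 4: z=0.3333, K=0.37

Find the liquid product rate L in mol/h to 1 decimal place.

L = 81.2 mol/h

Iterate (Newton) starting at V/F = 0.5:
  V/F = 0.5000: g = -0.01209, g' = -0.8491 → V/F = 0.4858
Converged at V/F = 0.4858.
Then V = V/F·F = 0.4858·158 = 76.8 mol/h and L = F − V = 81.2 mol/h.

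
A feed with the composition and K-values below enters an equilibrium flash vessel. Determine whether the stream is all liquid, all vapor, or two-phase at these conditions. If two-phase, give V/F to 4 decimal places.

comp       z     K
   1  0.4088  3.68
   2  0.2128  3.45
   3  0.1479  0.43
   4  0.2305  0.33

ΣzᵢKᵢ = 2.3782; Σzᵢ/Kᵢ = 1.2152.
Both exceed 1, so a two-phase solution exists.
Newton iteration, ψ⁰ = 0.5:
  ψ = 0.5000: g = 0.35238, g' = -1.1222 → ψ = 0.8140
  ψ = 0.8140: g = 0.02150, g' = -1.1004 → ψ = 0.8335
  ψ = 0.8335: g = -0.00022, g' = -1.1240 → ψ = 0.8333
Converged at ψ = 0.8333.

two-phase, V/F = 0.8333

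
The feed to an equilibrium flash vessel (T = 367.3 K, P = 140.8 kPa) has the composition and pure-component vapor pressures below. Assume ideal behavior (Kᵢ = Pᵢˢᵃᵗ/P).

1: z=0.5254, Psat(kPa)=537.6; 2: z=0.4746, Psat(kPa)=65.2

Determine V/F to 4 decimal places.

Raoult's law: Kᵢ = Pᵢˢᵃᵗ/P = Pᵢˢᵃᵗ/140.8.
  K_1 = 537.6/140.8 = 3.818182, K_2 = 65.2/140.8 = 0.463068
Material balance + equilibrium reduce to Σ zᵢ(Kᵢ−1)/(1+V/F(Kᵢ−1)) = 0.
Check two-phase: ΣzᵢKᵢ = 2.2258 > 1 and Σzᵢ/Kᵢ = 1.1625 > 1, so g(0) = 1.2258 > 0 and g(1) = -0.1625 < 0.
Binary case is linear: z₁(K₁−1)(1+V/F(K₂−1)) + z₂(K₂−1)(1+V/F(K₁−1)) = 0
⇒ V/F = [z₁(K₁−1)+z₂(K₂−1)] / [−(K₁−1)(K₂−1)] = 1.22584/1.51317 = 0.8101

V/F = 0.8101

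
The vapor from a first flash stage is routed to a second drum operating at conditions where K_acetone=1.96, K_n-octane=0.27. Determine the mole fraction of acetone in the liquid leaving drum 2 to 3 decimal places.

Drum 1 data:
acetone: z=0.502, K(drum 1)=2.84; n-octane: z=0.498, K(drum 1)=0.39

x_acetone (drum 2) = 0.432

Drum 1:
Newton iteration, ψ₁⁰ = 0.36:
  ψ₁ = 0.360: g = 0.1664, g' = -0.919 → ψ₁ = 0.541
  ψ₁ = 0.541: g = 0.0095, g' = -0.840 → ψ₁ = 0.552
Converged at ψ₁ = 0.552.
Drum-1 compositions:
  acetone: x = 0.249, y = 0.707
  n-octane: x = 0.751, y = 0.293
Drum-2 feed = drum-1 vapor: z₂ = (0.7071, 0.2929).
Drum 2:
Binary case is linear: z₁(K₁−1)(1+ψ₂(K₂−1)) + z₂(K₂−1)(1+ψ₂(K₁−1)) = 0
⇒ ψ₂ = [z₁(K₁−1)+z₂(K₂−1)] / [−(K₁−1)(K₂−1)] = 0.4650/0.7008 = 0.664
  acetone: x = 0.432, y = 0.847
  n-octane: x = 0.568, y = 0.153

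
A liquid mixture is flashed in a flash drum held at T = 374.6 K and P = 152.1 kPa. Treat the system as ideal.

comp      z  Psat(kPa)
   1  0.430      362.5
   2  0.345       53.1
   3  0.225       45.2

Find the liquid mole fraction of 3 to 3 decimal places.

x_3 = 0.268

Raoult's law: Kᵢ = Pᵢˢᵃᵗ/P = Pᵢˢᵃᵗ/152.1.
  K_1 = 362.5/152.1 = 2.38330, K_2 = 53.1/152.1 = 0.34911, K_3 = 45.2/152.1 = 0.29717
Material balance + equilibrium reduce to Σ zᵢ(Kᵢ−1)/(1+ψ(Kᵢ−1)) = 0.
g(0) = ΣzᵢKᵢ − 1 = 0.212 and g(1) = 1 − Σzᵢ/Kᵢ = -0.926, so a root lies in (0, 1).
Newton–Raphson from ψ = 0.5:
  ψ = 0.500: g = -0.2251, g' = -0.873 → ψ = 0.242
  ψ = 0.242: g = -0.0116, g' = -0.829 → ψ = 0.228
Converged at ψ = 0.228.
Compositions from xᵢ = zᵢ/(1+ψ(Kᵢ−1)), yᵢ = Kᵢxᵢ:
  1: x = 0.327, y = 0.779
  2: x = 0.405, y = 0.141
  3: x = 0.268, y = 0.080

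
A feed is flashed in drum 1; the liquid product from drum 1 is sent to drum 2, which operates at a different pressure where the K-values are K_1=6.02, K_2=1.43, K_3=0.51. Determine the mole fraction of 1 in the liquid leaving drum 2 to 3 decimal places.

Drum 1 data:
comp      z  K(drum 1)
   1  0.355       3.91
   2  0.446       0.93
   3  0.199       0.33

Drum 1:
Rachford–Rice: g(ψ₁) = Σ zᵢ(Kᵢ−1)/(1+ψ₁(Kᵢ−1)) = 0.
Check two-phase: ΣzᵢKᵢ = 1.869 > 1 and Σzᵢ/Kᵢ = 1.173 > 1, so g(0) = 0.869 > 0 and g(1) = -0.173 < 0.
Newton–Raphson from ψ₁ = 0.5:
  ψ₁ = 0.500: g = 0.1879, g' = -0.703 → ψ₁ = 0.767
  ψ₁ = 0.767: g = 0.0122, g' = -0.668 → ψ₁ = 0.785
Converged at ψ₁ = 0.785.
Drum-1 compositions:
  1: x = 0.108, y = 0.422
  2: x = 0.472, y = 0.439
  3: x = 0.420, y = 0.139
Drum-2 feed = drum-1 liquid: z₂ = (0.1081, 0.4719, 0.4200).
Drum 2:
Rachford–Rice: g(ψ₂) = Σ zᵢ(Kᵢ−1)/(1+ψ₂(Kᵢ−1)) = 0.
Feasibility: ΣzᵢKᵢ = 1.540, Σzᵢ/Kᵢ = 1.172 — both > 1, two phases present.
Newton iteration, ψ₂⁰ = 0.5:
  ψ₂ = 0.500: g = 0.0490, g' = -0.457 → ψ₂ = 0.607
  ψ₂ = 0.607: g = 0.0020, g' = -0.425 → ψ₂ = 0.612
Converged at ψ₂ = 0.612.
  1: x = 0.027, y = 0.160
  2: x = 0.374, y = 0.534
  3: x = 0.600, y = 0.306

x_1 (drum 2) = 0.027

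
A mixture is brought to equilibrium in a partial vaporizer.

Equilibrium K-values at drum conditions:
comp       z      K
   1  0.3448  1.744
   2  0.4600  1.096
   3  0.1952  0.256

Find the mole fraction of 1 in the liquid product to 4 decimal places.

x_1 = 0.2521

Rachford–Rice: g(ψ) = Σ zᵢ(Kᵢ−1)/(1+ψ(Kᵢ−1)) = 0.
Feasibility: ΣzᵢKᵢ = 1.1555, Σzᵢ/Kᵢ = 1.3799 — both > 1, two phases present.
Iterate (Newton) starting at ψ = 0.32:
  ψ = 0.3200: g = 0.05944, g' = -0.3146 → ψ = 0.5089
  ψ = 0.5089: g = -0.00554, g' = -0.3841 → ψ = 0.4945
  ψ = 0.4945: g = -0.00006, g' = -0.3763 → ψ = 0.4943
Converged at ψ = 0.4943.
Compositions from xᵢ = zᵢ/(1+ψ(Kᵢ−1)), yᵢ = Kᵢxᵢ:
  1: x = 0.2521, y = 0.4396
  2: x = 0.4392, y = 0.4813
  3: x = 0.3088, y = 0.0790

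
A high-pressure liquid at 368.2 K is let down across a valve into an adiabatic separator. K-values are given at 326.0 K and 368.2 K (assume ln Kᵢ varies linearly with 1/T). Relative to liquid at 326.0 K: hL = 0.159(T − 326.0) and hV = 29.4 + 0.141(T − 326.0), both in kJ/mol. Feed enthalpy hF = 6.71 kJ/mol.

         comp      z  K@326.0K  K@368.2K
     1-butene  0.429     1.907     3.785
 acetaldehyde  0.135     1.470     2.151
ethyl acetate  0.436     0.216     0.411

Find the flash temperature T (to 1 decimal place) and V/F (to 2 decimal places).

Adiabatic flash: solve Rachford–Rice at each trial T, then check hF = ψ·hV(T) + (1−ψ)·hL(T).
  T = 326.0 K: K = (1.907, 1.470, 0.216), RR gives ψ = 0.172, H_out = 5.066 kJ/mol
  T = 368.2 K: K = (3.785, 2.151, 0.411), RR gives ψ = 0.761, H_out = 28.519 kJ/mol
  T = 347.1 K: K = (2.743, 1.799, 0.304), RR gives ψ = 0.512, H_out = 18.215 kJ/mol
  T = 336.6 K: K = (2.302, 1.632, 0.258), RR gives ψ = 0.370, H_out = 12.494 kJ/mol
  T = 331.3 K: K = (2.098, 1.550, 0.236), RR gives ψ = 0.282, H_out = 9.096 kJ/mol
  T = 328.6 K: K = (1.999, 1.509, 0.226), RR gives ψ = 0.229, H_out = 7.142 kJ/mol
  T = 327.3 K: K = (1.953, 1.490, 0.221), RR gives ψ = 0.202, H_out = 6.131 kJ/mol
Linear interpolation between T = 327.3 (H_out = 6.131) and T = 328.6 (H_out = 7.142) on hF = 6.71 gives T ≈ 328.0 K, at which ψ = 0.22.

T = 328.0 K, V/F = 0.22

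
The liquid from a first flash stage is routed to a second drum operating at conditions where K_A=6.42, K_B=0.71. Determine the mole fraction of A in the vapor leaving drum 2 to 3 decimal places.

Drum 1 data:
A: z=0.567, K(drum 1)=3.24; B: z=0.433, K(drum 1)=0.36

y_A (drum 2) = 0.326

Drum 1:
Binary case is linear: z₁(K₁−1)(1+ψ₁(K₂−1)) + z₂(K₂−1)(1+ψ₁(K₁−1)) = 0
⇒ ψ₁ = [z₁(K₁−1)+z₂(K₂−1)] / [−(K₁−1)(K₂−1)] = 0.9930/1.4336 = 0.693
Drum-1 compositions:
  A: x = 0.222, y = 0.720
  B: x = 0.778, y = 0.280
Drum-2 feed = drum-1 liquid: z₂ = (0.2222, 0.7778).
Drum 2:
Newton iteration, ψ₂⁰ = 0.52:
  ψ₂ = 0.520: g = 0.0498, g' = -0.538 → ψ₂ = 0.613
  ψ₂ = 0.613: g = 0.0045, g' = -0.447 → ψ₂ = 0.623
Converged at ψ₂ = 0.623.
  A: x = 0.051, y = 0.326
  B: x = 0.949, y = 0.674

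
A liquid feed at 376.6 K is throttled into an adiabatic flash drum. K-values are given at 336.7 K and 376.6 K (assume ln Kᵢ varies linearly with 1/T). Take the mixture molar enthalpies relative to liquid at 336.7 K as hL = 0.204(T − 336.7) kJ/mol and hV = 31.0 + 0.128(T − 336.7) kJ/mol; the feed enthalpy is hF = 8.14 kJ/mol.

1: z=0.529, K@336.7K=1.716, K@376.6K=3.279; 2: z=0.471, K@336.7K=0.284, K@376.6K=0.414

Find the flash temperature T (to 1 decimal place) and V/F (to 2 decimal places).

Adiabatic flash: solve Rachford–Rice at each trial T, then check hF = ψ·hV(T) + (1−ψ)·hL(T).
  T = 336.7 K: K = (1.716, 0.284), RR gives ψ = 0.081, H_out = 2.511 kJ/mol
  T = 376.6 K: K = (3.279, 0.414), RR gives ψ = 0.696, H_out = 27.607 kJ/mol
  T = 356.6 K: K = (2.413, 0.346), RR gives ψ = 0.476, H_out = 18.099 kJ/mol
  T = 346.6 K: K = (2.043, 0.314), RR gives ψ = 0.320, H_out = 11.702 kJ/mol
  T = 341.6 K: K = (1.873, 0.299), RR gives ψ = 0.215, H_out = 7.588 kJ/mol
  T = 344.1 K: K = (1.957, 0.307), RR gives ψ = 0.271, H_out = 9.750 kJ/mol
  T = 342.9 K: K = (1.917, 0.303), RR gives ψ = 0.245, H_out = 8.742 kJ/mol
Linear interpolation between T = 341.6 (H_out = 7.588) and T = 342.9 (H_out = 8.742) on hF = 8.14 gives T ≈ 342.2 K, at which ψ = 0.23.

T = 342.2 K, V/F = 0.23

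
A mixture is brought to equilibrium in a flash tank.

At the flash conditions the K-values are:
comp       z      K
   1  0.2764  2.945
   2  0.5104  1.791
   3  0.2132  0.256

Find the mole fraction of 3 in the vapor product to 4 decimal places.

y_3 = 0.1518

Iterate (Newton) starting at ψ = 0.5:
  ψ = 0.5000: g = 0.30927, g' = -0.7320 → ψ = 0.9225
  ψ = 0.9225: g = -0.07994, g' = -1.4403 → ψ = 0.8670
  ψ = 0.8670: g = -0.00729, g' = -1.1940 → ψ = 0.8609
Converged at ψ = 0.8609.
Compositions from xᵢ = zᵢ/(1+ψ(Kᵢ−1)), yᵢ = Kᵢxᵢ:
  1: x = 0.1034, y = 0.3044
  2: x = 0.3036, y = 0.5438
  3: x = 0.5930, y = 0.1518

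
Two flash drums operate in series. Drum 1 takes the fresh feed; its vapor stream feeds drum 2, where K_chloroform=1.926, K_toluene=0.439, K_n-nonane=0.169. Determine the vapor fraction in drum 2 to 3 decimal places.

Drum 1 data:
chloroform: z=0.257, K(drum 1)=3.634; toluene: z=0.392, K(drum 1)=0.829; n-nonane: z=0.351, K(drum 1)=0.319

V/F (drum 2) = 0.275

Drum 1:
Rachford–Rice: g(ψ₁) = Σ zᵢ(Kᵢ−1)/(1+ψ₁(Kᵢ−1)) = 0.
Check two-phase: ΣzᵢKᵢ = 1.371 > 1 and Σzᵢ/Kᵢ = 1.644 > 1, so g(0) = 0.371 > 0 and g(1) = -0.644 < 0.
Iterate (Newton) starting at ψ₁ = 0.5:
  ψ₁ = 0.500: g = -0.1436, g' = -0.720 → ψ₁ = 0.301
  ψ₁ = 0.301: g = 0.0066, g' = -0.825 → ψ₁ = 0.309
Converged at ψ₁ = 0.309.
Drum-1 compositions:
  chloroform: x = 0.142, y = 0.515
  toluene: x = 0.414, y = 0.343
  n-nonane: x = 0.444, y = 0.142
Drum-2 feed = drum-1 vapor: z₂ = (0.5152, 0.3431, 0.1418).
Drum 2:
Newton–Raphson from ψ₂ = 0.5:
  ψ₂ = 0.500: g = -0.1430, g' = -0.702 → ψ₂ = 0.296
  ψ₂ = 0.296: g = -0.0127, g' = -0.600 → ψ₂ = 0.275
Converged at ψ₂ = 0.275.
  chloroform: x = 0.411, y = 0.791
  toluene: x = 0.406, y = 0.178
  n-nonane: x = 0.184, y = 0.031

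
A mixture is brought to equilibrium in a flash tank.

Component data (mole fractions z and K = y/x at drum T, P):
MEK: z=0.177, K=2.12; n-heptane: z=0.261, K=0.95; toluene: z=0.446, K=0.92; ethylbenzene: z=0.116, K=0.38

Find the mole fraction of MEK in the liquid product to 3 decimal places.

x_MEK = 0.127

Newton iteration, ψ⁰ = 0.55:
  ψ = 0.550: g = -0.0372, g' = -0.192 → ψ = 0.356
  ψ = 0.356: g = -0.0005, g' = -0.191 → ψ = 0.353
Converged at ψ = 0.353.
Compositions from xᵢ = zᵢ/(1+ψ(Kᵢ−1)), yᵢ = Kᵢxᵢ:
  MEK: x = 0.127, y = 0.269
  n-heptane: x = 0.266, y = 0.252
  toluene: x = 0.459, y = 0.422
  ethylbenzene: x = 0.149, y = 0.056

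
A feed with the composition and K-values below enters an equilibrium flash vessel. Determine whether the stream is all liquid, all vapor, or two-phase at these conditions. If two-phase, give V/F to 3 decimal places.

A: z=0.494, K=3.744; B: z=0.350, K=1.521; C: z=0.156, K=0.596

ΣzᵢKᵢ = 2.475; Σzᵢ/Kᵢ = 0.624.
Since Σzᵢ/Kᵢ < 1 the mixture is above its dew point — single vapor phase.

all vapor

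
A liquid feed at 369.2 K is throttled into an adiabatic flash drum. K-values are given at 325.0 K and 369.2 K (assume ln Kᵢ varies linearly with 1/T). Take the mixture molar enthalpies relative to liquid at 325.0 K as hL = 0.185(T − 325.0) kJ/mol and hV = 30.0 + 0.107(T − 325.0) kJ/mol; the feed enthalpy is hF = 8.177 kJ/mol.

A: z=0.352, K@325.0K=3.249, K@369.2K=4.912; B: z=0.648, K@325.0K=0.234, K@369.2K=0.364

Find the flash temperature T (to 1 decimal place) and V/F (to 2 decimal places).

T = 334.0 K, V/F = 0.22

Adiabatic flash: solve Rachford–Rice at each trial T, then check hF = ψ·hV(T) + (1−ψ)·hL(T).
  T = 325.0 K: K = (3.249, 0.234), RR gives ψ = 0.171, H_out = 5.142 kJ/mol
  T = 369.2 K: K = (4.912, 0.364), RR gives ψ = 0.388, H_out = 18.474 kJ/mol
  T = 347.1 K: K = (4.048, 0.296), RR gives ψ = 0.287, H_out = 12.214 kJ/mol
  T = 336.1 K: K = (3.641, 0.264), RR gives ψ = 0.233, H_out = 8.846 kJ/mol
  T = 330.6 K: K = (3.445, 0.249), RR gives ψ = 0.204, H_out = 7.058 kJ/mol
  T = 333.4 K: K = (3.544, 0.257), RR gives ψ = 0.219, H_out = 7.979 kJ/mol
  T = 334.8 K: K = (3.595, 0.261), RR gives ψ = 0.226, H_out = 8.431 kJ/mol
Linear interpolation between T = 333.4 (H_out = 7.979) and T = 334.8 (H_out = 8.431) on hF = 8.177 gives T ≈ 334.0 K, at which ψ = 0.22.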